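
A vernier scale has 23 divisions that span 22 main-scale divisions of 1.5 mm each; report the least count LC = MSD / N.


LC = MSD / n_div
= 1.5 / 23
= 0.0652

0.0652


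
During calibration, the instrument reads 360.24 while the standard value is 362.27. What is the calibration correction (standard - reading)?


Correction = standard - reading
= 362.27 - 360.24
= 2.0300

2.0300


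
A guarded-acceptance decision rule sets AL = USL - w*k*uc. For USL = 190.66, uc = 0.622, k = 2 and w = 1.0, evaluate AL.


U = k * uc = 2 * 0.622 = 1.244
guard band g = w * U = 1.0 * 1.244 = 1.244
AL = USL - g = 190.66 - 1.244
AL = 189.4160

189.4160


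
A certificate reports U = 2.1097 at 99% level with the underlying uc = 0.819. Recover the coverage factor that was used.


k = U / uc
k = 2.1097 / 0.819
k = 2.576

2.576


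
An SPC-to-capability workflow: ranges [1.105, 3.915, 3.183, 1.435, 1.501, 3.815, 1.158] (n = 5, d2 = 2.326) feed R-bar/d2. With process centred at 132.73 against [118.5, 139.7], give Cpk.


R_bar = (1.105 + 3.915 + 3.183 + 1.435 + 1.501 + 3.815 + 1.158) / 7 = 2.3017143
sigma = R_bar / d2 = 2.3017143 / 2.326 = 0.98955903
Cp = (USL - LSL)/(6*sigma) = (139.7 - 118.5)/(6*0.98955903) = 3.5706
Cpu = (139.7 - 132.73)/(3*0.98955903) = 2.3478
Cpl = (132.73 - 118.5)/(3*0.98955903) = 4.7934
Cpk = min(Cpu, Cpl) = 2.3478

2.3478


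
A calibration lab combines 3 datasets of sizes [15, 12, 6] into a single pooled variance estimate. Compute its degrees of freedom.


nu = sum_i (n_i - 1)
nu = ((15 - 1) + (12 - 1) + (6 - 1))
nu = 14 + 11 + 5
nu = 30

30


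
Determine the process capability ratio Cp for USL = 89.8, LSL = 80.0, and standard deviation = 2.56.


Cp = (USL - LSL) / (6 * sigma)
= (89.8 - 80.0) / (6 * 2.56)
= 9.8000 / 15.3600
= 0.6380

0.6380


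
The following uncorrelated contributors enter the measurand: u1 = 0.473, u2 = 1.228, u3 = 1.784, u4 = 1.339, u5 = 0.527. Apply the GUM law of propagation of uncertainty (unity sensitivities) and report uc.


uc = sqrt(0.473^2 + 1.228^2 + 1.784^2 + 1.339^2 + 0.527^2)
uc = sqrt(6.985019)
uc = 2.6429

2.6429


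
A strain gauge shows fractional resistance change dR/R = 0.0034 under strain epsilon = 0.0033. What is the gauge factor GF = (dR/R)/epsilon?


GF = (dR/R) / epsilon
= 0.0034 / 0.0033
= 1.0303

1.0303


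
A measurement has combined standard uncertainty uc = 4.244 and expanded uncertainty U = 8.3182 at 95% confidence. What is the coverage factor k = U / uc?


k = U / uc
k = 8.3182 / 4.244
k = 1.96

1.96


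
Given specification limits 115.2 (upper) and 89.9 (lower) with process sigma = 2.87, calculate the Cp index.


Cp = (USL - LSL) / (6 * sigma)
= (115.2 - 89.9) / (6 * 2.87)
= 25.3000 / 17.2200
= 1.4692

1.4692


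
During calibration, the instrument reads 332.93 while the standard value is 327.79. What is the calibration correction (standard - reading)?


Correction = standard - reading
= 327.79 - 332.93
= -5.1400

-5.1400


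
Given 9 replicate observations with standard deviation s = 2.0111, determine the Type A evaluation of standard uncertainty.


u_A = s / sqrt(n)
u_A = 2.0111 / sqrt(9)
u_A = 2.0111 / 3
u_A = 0.6704

0.6704


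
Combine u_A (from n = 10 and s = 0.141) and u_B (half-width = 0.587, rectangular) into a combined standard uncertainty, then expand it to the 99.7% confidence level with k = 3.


u_A = s / sqrt(n) = 0.141 / sqrt(10) = 0.044588115
u_B = half_width / sqrt(3) = 0.587 / sqrt(3) = 0.33890461
uc = sqrt(u_A^2 + u_B^2) = sqrt(0.044588115^2 + 0.33890461^2) = 0.34182515
U = k * uc = 3 * 0.34182515
U = 1.0255

1.0255


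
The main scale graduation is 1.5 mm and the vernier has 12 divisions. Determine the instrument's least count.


LC = MSD / n_div
= 1.5 / 12
= 0.1250

0.1250


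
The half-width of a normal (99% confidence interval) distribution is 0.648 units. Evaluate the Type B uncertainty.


u_B = half_width / 2.576
u_B = 0.648 / 2.576
u_B = 0.2516

0.2516


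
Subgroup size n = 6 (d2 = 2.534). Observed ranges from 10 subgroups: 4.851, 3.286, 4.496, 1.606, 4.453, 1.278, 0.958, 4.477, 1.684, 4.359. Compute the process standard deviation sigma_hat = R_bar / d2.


R_bar = (4.851 + 3.286 + 4.496 + 1.606 + 4.453 + 1.278 + 0.958 + 4.477 + 1.684 + 4.359) / 10
R_bar = 31.448 / 10 = 3.1448
sigma_hat = R_bar / d2 = 3.1448 / 2.534 = 1.2410

1.2410


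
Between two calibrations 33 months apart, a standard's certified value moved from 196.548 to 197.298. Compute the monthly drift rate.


rate = (v2 - v1) / months
= (197.298 - 196.548) / 33
= 0.7500 / 33
= 0.0227

0.0227


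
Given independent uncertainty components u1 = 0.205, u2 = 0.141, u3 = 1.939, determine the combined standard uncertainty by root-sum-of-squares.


uc = sqrt(0.205^2 + 0.141^2 + 1.939^2)
uc = sqrt(3.821627)
uc = 1.9549

1.9549


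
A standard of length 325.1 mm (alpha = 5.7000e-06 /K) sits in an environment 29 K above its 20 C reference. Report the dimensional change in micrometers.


dL = L * alpha * dT
= 325.1 * 5.7000e-06 * 29
= 0.0537390 mm
dL_um = 0.0537390 * 1000 = 53.7390 um

53.7390


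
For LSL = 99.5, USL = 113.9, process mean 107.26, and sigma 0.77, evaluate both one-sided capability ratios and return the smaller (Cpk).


Cpu = (USL - mean) / (3*sigma) = (113.9 - 107.26) / (3*0.77) = 2.8745
Cpl = (mean - LSL) / (3*sigma) = (107.26 - 99.5) / (3*0.77) = 3.3593
Cpk = min(Cpu, Cpl) = 2.8745

2.8745


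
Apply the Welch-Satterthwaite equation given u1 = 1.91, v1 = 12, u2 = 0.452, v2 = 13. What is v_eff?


uc = sqrt(u1^2 + u2^2) = sqrt(1.91^2 + 0.452^2) = 1.9627542
v_eff = uc^4 / (u1^4/v1 + u2^4/v2)
= 1.9627542^4 / (1.91^4/12 + 0.452^4/13)
= 14.841017 / 1.1122636
v_eff = 13.3431

13.3431


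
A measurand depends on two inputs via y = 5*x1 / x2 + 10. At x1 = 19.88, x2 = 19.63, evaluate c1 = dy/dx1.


y = 5*x1 / x2 + 10
dy/dx1 = 5/x2
Evaluate at x2 = 19.63: c1 = 5 / 19.63
c1 = 0.2547

0.2547


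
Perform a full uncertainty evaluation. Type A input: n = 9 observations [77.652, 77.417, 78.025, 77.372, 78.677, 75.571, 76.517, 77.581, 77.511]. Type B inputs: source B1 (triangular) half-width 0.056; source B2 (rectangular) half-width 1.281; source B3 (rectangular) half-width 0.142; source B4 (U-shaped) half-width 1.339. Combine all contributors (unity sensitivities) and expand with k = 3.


mean = (77.652 + 77.417 + 78.025 + 77.372 + 78.677 + 75.571 + 76.517 + 77.581 + 77.511) / 9 = 77.36922222
s = sqrt(sum((x - mean)^2)/(n-1)) = 0.88370085
u_A = s / sqrt(n) = 0.88370085 / sqrt(9) = 0.29456695
u_B1 = 0.056 / sqrt(6) = 0.022861904
u_B2 = 1.281 / sqrt(3) = 0.73958569
u_B3 = 0.142 / sqrt(3) = 0.081983738
u_B4 = 1.339 / sqrt(2) = 0.94681598
uc = sqrt(0.29456695^2 + 0.022861904^2 + 0.73958569^2 + 0.081983738^2 + 0.94681598^2) = 1.239944
U = k * uc = 3 * 1.239944
U = 3.7198

3.7198


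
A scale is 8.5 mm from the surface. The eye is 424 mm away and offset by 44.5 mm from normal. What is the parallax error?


error = h * offset / d
= 8.5 * 44.5 / 424
= 0.8921

0.8921


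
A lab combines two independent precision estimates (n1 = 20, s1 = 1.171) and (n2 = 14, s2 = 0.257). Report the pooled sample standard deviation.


s_p = sqrt(((n1-1)*s1^2 + (n2-1)*s2^2) / (n1+n2-2))
numerator = (20-1)*1.171^2 + (14-1)*0.257^2 = 26.053579 + 0.858637 = 26.912216
denominator = 20 + 14 - 2 = 32
s_p^2 = 26.912216 / 32 = 0.84100675
s_p = sqrt(0.84100675) = 0.9171

0.9171


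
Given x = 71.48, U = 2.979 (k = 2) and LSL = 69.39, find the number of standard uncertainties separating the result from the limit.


u = U / k = 2.979 / 2 = 1.4895
margin = |LSL - x| = |69.39 - 71.48| = 2.09
z = margin / u = 2.09 / 1.4895
z = 1.4032

1.4032


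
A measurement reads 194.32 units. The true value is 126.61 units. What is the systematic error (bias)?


Systematic error = measured - true
= 194.32 - 126.61
= 67.7100

67.7100


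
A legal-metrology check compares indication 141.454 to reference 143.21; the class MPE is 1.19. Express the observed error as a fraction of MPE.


e = indication - reference = 141.454 - 143.21 = -1.7560
|e| = 1.7560
ratio = |e| / MPE = 1.7560 / 1.19
ratio = 1.4756

1.4756


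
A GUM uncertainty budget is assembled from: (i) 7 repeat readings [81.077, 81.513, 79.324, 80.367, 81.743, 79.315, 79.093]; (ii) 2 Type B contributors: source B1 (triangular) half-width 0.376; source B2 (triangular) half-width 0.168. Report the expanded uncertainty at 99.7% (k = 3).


mean = (81.077 + 81.513 + 79.324 + 80.367 + 81.743 + 79.315 + 79.093) / 7 = 80.34742857
s = sqrt(sum((x - mean)^2)/(n-1)) = 1.1199509
u_A = s / sqrt(n) = 1.1199509 / sqrt(7) = 0.42330165
u_B1 = 0.376 / sqrt(6) = 0.15350136
u_B2 = 0.168 / sqrt(6) = 0.068585713
uc = sqrt(0.42330165^2 + 0.15350136^2 + 0.068585713^2) = 0.45546784
U = k * uc = 3 * 0.45546784
U = 1.3664

1.3664


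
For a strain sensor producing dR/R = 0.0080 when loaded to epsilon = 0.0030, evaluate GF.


GF = (dR/R) / epsilon
= 0.0080 / 0.0030
= 2.6667

2.6667


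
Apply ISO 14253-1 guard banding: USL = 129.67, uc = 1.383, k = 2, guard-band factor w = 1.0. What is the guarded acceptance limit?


U = k * uc = 2 * 1.383 = 2.766
guard band g = w * U = 1.0 * 2.766 = 2.766
AL = USL - g = 129.67 - 2.766
AL = 126.9040

126.9040


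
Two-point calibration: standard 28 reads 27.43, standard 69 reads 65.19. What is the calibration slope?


slope = (y2 - y1) / (x2 - x1)
= (65.19 - 27.43) / (69 - 28)
= 37.7600 / 41
= 0.9210

0.9210


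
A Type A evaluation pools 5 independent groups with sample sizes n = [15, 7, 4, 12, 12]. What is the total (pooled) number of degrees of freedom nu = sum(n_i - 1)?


nu = sum_i (n_i - 1)
nu = ((15 - 1) + (7 - 1) + (4 - 1) + (12 - 1) + (12 - 1))
nu = 14 + 6 + 3 + 11 + 11
nu = 45

45


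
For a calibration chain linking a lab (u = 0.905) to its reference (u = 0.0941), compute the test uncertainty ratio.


TUR = u_lab / u_ref
= 0.905 / 0.0941
= 9.6174

9.6174


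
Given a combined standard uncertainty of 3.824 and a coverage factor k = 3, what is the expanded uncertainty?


U = k * uc
U = 3 * 3.824
U = 11.4720

11.4720


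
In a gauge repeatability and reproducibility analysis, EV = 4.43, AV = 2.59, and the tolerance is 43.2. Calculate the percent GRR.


GRR = sqrt(EV^2 + AV^2) = sqrt(4.43^2 + 2.59^2) = 5.131569
%GRR = GRR / tol * 100 = 5.131569 / 43.2 * 100
%GRR = 11.8786

11.8786


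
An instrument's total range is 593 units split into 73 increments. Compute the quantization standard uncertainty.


resolution = range / divisions
resolution = 593 / 73 = 8.1232877
u_res = resolution / (2*sqrt(3))
u_res = 8.1232877 / 3.4641016
u_res = 2.3450

2.3450


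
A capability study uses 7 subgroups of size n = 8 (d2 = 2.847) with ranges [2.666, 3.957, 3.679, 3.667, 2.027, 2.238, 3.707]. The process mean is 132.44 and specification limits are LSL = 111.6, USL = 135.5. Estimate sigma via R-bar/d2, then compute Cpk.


R_bar = (2.666 + 3.957 + 3.679 + 3.667 + 2.027 + 2.238 + 3.707) / 7 = 3.1344286
sigma = R_bar / d2 = 3.1344286 / 2.847 = 1.1009584
Cp = (USL - LSL)/(6*sigma) = (135.5 - 111.6)/(6*1.1009584) = 3.6181
Cpu = (135.5 - 132.44)/(3*1.1009584) = 0.9265
Cpl = (132.44 - 111.6)/(3*1.1009584) = 6.3097
Cpk = min(Cpu, Cpl) = 0.9265

0.9265


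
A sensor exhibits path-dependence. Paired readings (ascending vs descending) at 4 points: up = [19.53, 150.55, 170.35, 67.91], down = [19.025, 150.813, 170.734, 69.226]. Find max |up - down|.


|19.53 - 19.025| = 0.5050
|150.55 - 150.813| = 0.2630
|170.35 - 170.734| = 0.3840
|67.91 - 69.226| = 1.3160
hysteresis = max(diffs) = 1.3160

1.3160


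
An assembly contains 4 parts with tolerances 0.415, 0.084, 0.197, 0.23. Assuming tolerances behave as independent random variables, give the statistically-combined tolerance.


RSS = sqrt(0.415^2 + 0.084^2 + 0.197^2 + 0.23^2)
= sqrt(0.27099)
= 0.5206

0.5206


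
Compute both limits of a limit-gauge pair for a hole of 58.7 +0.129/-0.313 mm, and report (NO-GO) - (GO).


GO = nominal - lower_tol (smallest hole = maximum material condition)
GO = 58.7 - 0.313 = 58.387
NO-GO = nominal + upper_tol (largest hole = least material condition)
NO-GO = 58.7 + 0.129 = 58.829
spread = NO-GO - GO = 58.829 - 58.387 = 0.4420

0.4420


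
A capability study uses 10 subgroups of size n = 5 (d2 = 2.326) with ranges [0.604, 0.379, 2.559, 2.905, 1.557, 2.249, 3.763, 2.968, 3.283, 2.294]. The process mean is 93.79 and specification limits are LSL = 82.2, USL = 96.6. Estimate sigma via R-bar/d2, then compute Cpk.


R_bar = (0.604 + 0.379 + 2.559 + 2.905 + 1.557 + 2.249 + 3.763 + 2.968 + 3.283 + 2.294) / 10 = 2.2561
sigma = R_bar / d2 = 2.2561 / 2.326 = 0.96994841
Cp = (USL - LSL)/(6*sigma) = (96.6 - 82.2)/(6*0.96994841) = 2.4744
Cpu = (96.6 - 93.79)/(3*0.96994841) = 0.9657
Cpl = (93.79 - 82.2)/(3*0.96994841) = 3.9830
Cpk = min(Cpu, Cpl) = 0.9657

0.9657


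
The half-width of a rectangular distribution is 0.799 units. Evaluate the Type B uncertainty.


u_B = half_width / sqrt(3)
u_B = 0.799 / 1.7320508
u_B = 0.4613

0.4613


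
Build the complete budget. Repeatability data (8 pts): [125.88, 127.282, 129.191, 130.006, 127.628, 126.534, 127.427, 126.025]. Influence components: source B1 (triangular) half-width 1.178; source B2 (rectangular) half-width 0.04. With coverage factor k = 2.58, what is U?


mean = (125.88 + 127.282 + 129.191 + 130.006 + 127.628 + 126.534 + 127.427 + 126.025) / 8 = 127.496625
s = sqrt(sum((x - mean)^2)/(n-1)) = 1.4610096
u_A = s / sqrt(n) = 1.4610096 / sqrt(8) = 0.5165449
u_B1 = 1.178 / sqrt(6) = 0.48091649
u_B2 = 0.04 / sqrt(3) = 0.023094011
uc = sqrt(0.5165449^2 + 0.48091649^2 + 0.023094011^2) = 0.70613925
U = k * uc = 2.58 * 0.70613925
U = 1.8218

1.8218


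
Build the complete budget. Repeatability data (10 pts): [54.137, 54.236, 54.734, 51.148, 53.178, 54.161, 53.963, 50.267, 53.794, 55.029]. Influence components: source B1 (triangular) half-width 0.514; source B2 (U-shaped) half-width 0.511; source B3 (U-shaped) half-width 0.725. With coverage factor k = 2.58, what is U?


mean = (54.137 + 54.236 + 54.734 + 51.148 + 53.178 + 54.161 + 53.963 + 50.267 + 53.794 + 55.029) / 10 = 53.4647
s = sqrt(sum((x - mean)^2)/(n-1)) = 1.5499536
u_A = s / sqrt(n) = 1.5499536 / sqrt(10) = 0.49013836
u_B1 = 0.514 / sqrt(6) = 0.20983962
u_B2 = 0.511 / sqrt(2) = 0.36133157
u_B3 = 0.725 / sqrt(2) = 0.51265242
uc = sqrt(0.49013836^2 + 0.20983962^2 + 0.36133157^2 + 0.51265242^2) = 0.8231897
U = k * uc = 2.58 * 0.8231897
U = 2.1238

2.1238


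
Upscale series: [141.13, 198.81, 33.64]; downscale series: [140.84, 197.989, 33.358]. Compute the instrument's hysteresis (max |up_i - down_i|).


|141.13 - 140.84| = 0.2900
|198.81 - 197.989| = 0.8210
|33.64 - 33.358| = 0.2820
hysteresis = max(diffs) = 0.8210

0.8210


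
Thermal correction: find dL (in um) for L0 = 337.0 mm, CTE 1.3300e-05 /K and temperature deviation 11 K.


dL = L * alpha * dT
= 337.0 * 1.3300e-05 * 11
= 0.0493031 mm
dL_um = 0.0493031 * 1000 = 49.3031 um

49.3031


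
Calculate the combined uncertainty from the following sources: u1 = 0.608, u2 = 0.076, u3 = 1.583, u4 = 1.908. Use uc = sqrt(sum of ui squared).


uc = sqrt(0.608^2 + 0.076^2 + 1.583^2 + 1.908^2)
uc = sqrt(6.521793)
uc = 2.5538

2.5538


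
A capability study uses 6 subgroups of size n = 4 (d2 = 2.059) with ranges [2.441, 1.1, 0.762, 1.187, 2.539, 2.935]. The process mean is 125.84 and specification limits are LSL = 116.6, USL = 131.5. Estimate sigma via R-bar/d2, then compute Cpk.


R_bar = (2.441 + 1.1 + 0.762 + 1.187 + 2.539 + 2.935) / 6 = 1.8273333
sigma = R_bar / d2 = 1.8273333 / 2.059 = 0.88748582
Cp = (USL - LSL)/(6*sigma) = (131.5 - 116.6)/(6*0.88748582) = 2.7982
Cpu = (131.5 - 125.84)/(3*0.88748582) = 2.1259
Cpl = (125.84 - 116.6)/(3*0.88748582) = 3.4705
Cpk = min(Cpu, Cpl) = 2.1259

2.1259


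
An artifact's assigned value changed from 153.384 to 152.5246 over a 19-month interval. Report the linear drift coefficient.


rate = (v2 - v1) / months
= (152.5246 - 153.384) / 19
= -0.8594 / 19
= -0.0452

-0.0452


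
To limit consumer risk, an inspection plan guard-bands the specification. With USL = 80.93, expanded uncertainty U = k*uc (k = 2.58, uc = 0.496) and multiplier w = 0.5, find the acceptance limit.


U = k * uc = 2.58 * 0.496 = 1.27968
guard band g = w * U = 0.5 * 1.27968 = 0.63984
AL = USL - g = 80.93 - 0.63984
AL = 80.2902

80.2902


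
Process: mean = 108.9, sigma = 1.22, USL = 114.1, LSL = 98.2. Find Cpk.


Cpu = (USL - mean) / (3*sigma) = (114.1 - 108.9) / (3*1.22) = 1.4208
Cpl = (mean - LSL) / (3*sigma) = (108.9 - 98.2) / (3*1.22) = 2.9235
Cpk = min(Cpu, Cpl) = 1.4208

1.4208


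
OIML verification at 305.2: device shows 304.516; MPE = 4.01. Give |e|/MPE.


e = indication - reference = 304.516 - 305.2 = -0.6840
|e| = 0.6840
ratio = |e| / MPE = 0.6840 / 4.01
ratio = 0.1706

0.1706


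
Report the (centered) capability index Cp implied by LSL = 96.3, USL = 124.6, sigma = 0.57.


Cp = (USL - LSL) / (6 * sigma)
= (124.6 - 96.3) / (6 * 0.57)
= 28.3000 / 3.4200
= 8.2749

8.2749


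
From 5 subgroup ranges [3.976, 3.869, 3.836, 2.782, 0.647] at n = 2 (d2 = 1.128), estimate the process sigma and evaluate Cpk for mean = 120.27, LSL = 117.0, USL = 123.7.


R_bar = (3.976 + 3.869 + 3.836 + 2.782 + 0.647) / 5 = 3.022
sigma = R_bar / d2 = 3.022 / 1.128 = 2.679078
Cp = (USL - LSL)/(6*sigma) = (123.7 - 117.0)/(6*2.679078) = 0.4168
Cpu = (123.7 - 120.27)/(3*2.679078) = 0.4268
Cpl = (120.27 - 117.0)/(3*2.679078) = 0.4069
Cpk = min(Cpu, Cpl) = 0.4069

0.4069


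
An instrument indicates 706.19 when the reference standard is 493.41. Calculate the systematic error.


Systematic error = measured - true
= 706.19 - 493.41
= 212.7800

212.7800


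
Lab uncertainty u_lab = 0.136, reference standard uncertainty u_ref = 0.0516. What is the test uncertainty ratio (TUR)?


TUR = u_lab / u_ref
= 0.136 / 0.0516
= 2.6357

2.6357


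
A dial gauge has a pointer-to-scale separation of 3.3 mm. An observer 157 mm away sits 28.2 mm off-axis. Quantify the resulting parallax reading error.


error = h * offset / d
= 3.3 * 28.2 / 157
= 0.5927

0.5927


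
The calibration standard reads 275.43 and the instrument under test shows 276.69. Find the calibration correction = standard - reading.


Correction = standard - reading
= 275.43 - 276.69
= -1.2600

-1.2600


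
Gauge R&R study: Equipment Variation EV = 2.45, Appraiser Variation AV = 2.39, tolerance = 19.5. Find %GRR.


GRR = sqrt(EV^2 + AV^2) = sqrt(2.45^2 + 2.39^2) = 3.4226598
%GRR = GRR / tol * 100 = 3.4226598 / 19.5 * 100
%GRR = 17.5521

17.5521


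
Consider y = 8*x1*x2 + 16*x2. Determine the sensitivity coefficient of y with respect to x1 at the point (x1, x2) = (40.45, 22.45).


y = 8*x1*x2 + 16*x2
dy/dx1 = 8*x2
Evaluate at x2 = 22.45: c1 = 8 * 22.45
c1 = 179.6000

179.6000


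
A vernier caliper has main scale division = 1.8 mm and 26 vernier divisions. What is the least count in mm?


LC = MSD / n_div
= 1.8 / 26
= 0.0692

0.0692


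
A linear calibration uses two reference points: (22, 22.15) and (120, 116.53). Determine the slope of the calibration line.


slope = (y2 - y1) / (x2 - x1)
= (116.53 - 22.15) / (120 - 22)
= 94.3800 / 98
= 0.9631

0.9631


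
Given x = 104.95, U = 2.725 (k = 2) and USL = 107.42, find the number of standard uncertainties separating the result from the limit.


u = U / k = 2.725 / 2 = 1.3625
margin = |USL - x| = |107.42 - 104.95| = 2.47
z = margin / u = 2.47 / 1.3625
z = 1.8128

1.8128


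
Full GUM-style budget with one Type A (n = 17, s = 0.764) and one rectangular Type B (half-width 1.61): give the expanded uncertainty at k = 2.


u_A = s / sqrt(n) = 0.764 / sqrt(17) = 0.18529722
u_B = half_width / sqrt(3) = 1.61 / sqrt(3) = 0.92953393
uc = sqrt(u_A^2 + u_B^2) = sqrt(0.18529722^2 + 0.92953393^2) = 0.94782297
U = k * uc = 2 * 0.94782297
U = 1.8956

1.8956


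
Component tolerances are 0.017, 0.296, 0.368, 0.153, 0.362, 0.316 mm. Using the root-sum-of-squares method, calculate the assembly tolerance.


RSS = sqrt(0.017^2 + 0.296^2 + 0.368^2 + 0.153^2 + 0.362^2 + 0.316^2)
= sqrt(0.477638)
= 0.6911

0.6911


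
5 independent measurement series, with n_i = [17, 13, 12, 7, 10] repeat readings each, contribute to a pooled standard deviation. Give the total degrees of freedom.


nu = sum_i (n_i - 1)
nu = ((17 - 1) + (13 - 1) + (12 - 1) + (7 - 1) + (10 - 1))
nu = 16 + 12 + 11 + 6 + 9
nu = 54

54


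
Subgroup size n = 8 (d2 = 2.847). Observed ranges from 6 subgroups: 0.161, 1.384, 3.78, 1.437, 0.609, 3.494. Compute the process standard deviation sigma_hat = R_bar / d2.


R_bar = (0.161 + 1.384 + 3.78 + 1.437 + 0.609 + 3.494) / 6
R_bar = 10.865 / 6 = 1.8108333
sigma_hat = R_bar / d2 = 1.8108333 / 2.847 = 0.6360

0.6360


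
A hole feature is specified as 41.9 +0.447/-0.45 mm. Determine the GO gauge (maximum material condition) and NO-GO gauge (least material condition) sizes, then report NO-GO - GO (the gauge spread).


GO = nominal - lower_tol (smallest hole = maximum material condition)
GO = 41.9 - 0.45 = 41.45
NO-GO = nominal + upper_tol (largest hole = least material condition)
NO-GO = 41.9 + 0.447 = 42.347
spread = NO-GO - GO = 42.347 - 41.45 = 0.8970

0.8970


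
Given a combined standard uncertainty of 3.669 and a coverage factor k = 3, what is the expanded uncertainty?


U = k * uc
U = 3 * 3.669
U = 11.0070

11.0070


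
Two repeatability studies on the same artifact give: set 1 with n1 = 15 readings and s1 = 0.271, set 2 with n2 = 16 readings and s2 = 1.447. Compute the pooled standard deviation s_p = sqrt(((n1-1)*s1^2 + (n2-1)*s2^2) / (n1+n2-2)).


s_p = sqrt(((n1-1)*s1^2 + (n2-1)*s2^2) / (n1+n2-2))
numerator = (15-1)*0.271^2 + (16-1)*1.447^2 = 1.028174 + 31.407135 = 32.435309
denominator = 15 + 16 - 2 = 29
s_p^2 = 32.435309 / 29 = 1.1184589
s_p = sqrt(1.1184589) = 1.0576

1.0576


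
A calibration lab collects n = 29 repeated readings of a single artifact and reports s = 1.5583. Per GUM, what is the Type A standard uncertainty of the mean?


u_A = s / sqrt(n)
u_A = 1.5583 / sqrt(29)
u_A = 1.5583 / 5.3851648
u_A = 0.2894

0.2894


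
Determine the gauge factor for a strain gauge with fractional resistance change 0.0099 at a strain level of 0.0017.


GF = (dR/R) / epsilon
= 0.0099 / 0.0017
= 5.8235

5.8235


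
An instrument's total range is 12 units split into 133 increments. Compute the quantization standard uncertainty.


resolution = range / divisions
resolution = 12 / 133 = 0.090225564
u_res = resolution / (2*sqrt(3))
u_res = 0.090225564 / 3.4641016
u_res = 0.0260

0.0260


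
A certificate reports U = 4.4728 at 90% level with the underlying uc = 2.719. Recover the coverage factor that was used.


k = U / uc
k = 4.4728 / 2.719
k = 1.645

1.645


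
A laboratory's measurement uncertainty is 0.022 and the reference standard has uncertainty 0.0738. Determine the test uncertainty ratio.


TUR = u_lab / u_ref
= 0.022 / 0.0738
= 0.2981

0.2981


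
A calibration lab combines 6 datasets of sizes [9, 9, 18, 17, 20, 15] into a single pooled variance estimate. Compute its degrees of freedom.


nu = sum_i (n_i - 1)
nu = ((9 - 1) + (9 - 1) + (18 - 1) + (17 - 1) + (20 - 1) + (15 - 1))
nu = 8 + 8 + 17 + 16 + 19 + 14
nu = 82

82


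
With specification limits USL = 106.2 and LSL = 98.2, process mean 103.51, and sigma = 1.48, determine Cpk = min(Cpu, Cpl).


Cpu = (USL - mean) / (3*sigma) = (106.2 - 103.51) / (3*1.48) = 0.6059
Cpl = (mean - LSL) / (3*sigma) = (103.51 - 98.2) / (3*1.48) = 1.1959
Cpk = min(Cpu, Cpl) = 0.6059

0.6059


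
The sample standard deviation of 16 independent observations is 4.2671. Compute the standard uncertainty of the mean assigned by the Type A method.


u_A = s / sqrt(n)
u_A = 4.2671 / sqrt(16)
u_A = 4.2671 / 4
u_A = 1.0668

1.0668


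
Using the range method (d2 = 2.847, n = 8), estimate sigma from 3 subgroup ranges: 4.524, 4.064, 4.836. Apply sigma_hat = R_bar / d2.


R_bar = (4.524 + 4.064 + 4.836) / 3
R_bar = 13.424 / 3 = 4.4746667
sigma_hat = R_bar / d2 = 4.4746667 / 2.847 = 1.5717

1.5717


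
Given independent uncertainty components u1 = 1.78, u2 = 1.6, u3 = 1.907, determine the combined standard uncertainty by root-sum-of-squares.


uc = sqrt(1.78^2 + 1.6^2 + 1.907^2)
uc = sqrt(9.365049)
uc = 3.0602

3.0602


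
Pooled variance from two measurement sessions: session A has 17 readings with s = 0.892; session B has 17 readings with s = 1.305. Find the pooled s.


s_p = sqrt(((n1-1)*s1^2 + (n2-1)*s2^2) / (n1+n2-2))
numerator = (17-1)*0.892^2 + (17-1)*1.305^2 = 12.730624 + 27.2484 = 39.979024
denominator = 17 + 17 - 2 = 32
s_p^2 = 39.979024 / 32 = 1.2493445
s_p = sqrt(1.2493445) = 1.1177

1.1177


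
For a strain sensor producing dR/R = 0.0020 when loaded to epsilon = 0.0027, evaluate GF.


GF = (dR/R) / epsilon
= 0.0020 / 0.0027
= 0.7407

0.7407


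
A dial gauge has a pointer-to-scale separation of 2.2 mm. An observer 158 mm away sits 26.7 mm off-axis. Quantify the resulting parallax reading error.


error = h * offset / d
= 2.2 * 26.7 / 158
= 0.3718

0.3718


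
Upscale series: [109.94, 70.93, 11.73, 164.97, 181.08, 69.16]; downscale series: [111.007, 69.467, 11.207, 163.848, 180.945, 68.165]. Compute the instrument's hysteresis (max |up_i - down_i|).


|109.94 - 111.007| = 1.0670
|70.93 - 69.467| = 1.4630
|11.73 - 11.207| = 0.5230
|164.97 - 163.848| = 1.1220
|181.08 - 180.945| = 0.1350
|69.16 - 68.165| = 0.9950
hysteresis = max(diffs) = 1.4630

1.4630


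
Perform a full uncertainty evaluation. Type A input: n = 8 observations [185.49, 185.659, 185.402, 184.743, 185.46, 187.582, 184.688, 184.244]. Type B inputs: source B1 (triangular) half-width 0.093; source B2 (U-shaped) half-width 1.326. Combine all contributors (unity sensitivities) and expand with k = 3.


mean = (185.49 + 185.659 + 185.402 + 184.743 + 185.46 + 187.582 + 184.688 + 184.244) / 8 = 185.4085
s = sqrt(sum((x - mean)^2)/(n-1)) = 1.0081284
u_A = s / sqrt(n) = 1.0081284 / sqrt(8) = 0.35642721
u_B1 = 0.093 / sqrt(6) = 0.037967091
u_B2 = 1.326 / sqrt(2) = 0.93762359
uc = sqrt(0.35642721^2 + 0.037967091^2 + 0.93762359^2) = 1.0038027
U = k * uc = 3 * 1.0038027
U = 3.0114

3.0114


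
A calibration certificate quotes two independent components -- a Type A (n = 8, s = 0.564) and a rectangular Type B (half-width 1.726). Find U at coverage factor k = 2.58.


u_A = s / sqrt(n) = 0.564 / sqrt(8) = 0.19940411
u_B = half_width / sqrt(3) = 1.726 / sqrt(3) = 0.99650656
uc = sqrt(u_A^2 + u_B^2) = sqrt(0.19940411^2 + 0.99650656^2) = 1.0162614
U = k * uc = 2.58 * 1.0162614
U = 2.6220

2.6220


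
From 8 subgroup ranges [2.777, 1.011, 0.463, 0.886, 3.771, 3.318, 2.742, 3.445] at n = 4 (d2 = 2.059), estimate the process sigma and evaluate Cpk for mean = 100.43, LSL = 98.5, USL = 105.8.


R_bar = (2.777 + 1.011 + 0.463 + 0.886 + 3.771 + 3.318 + 2.742 + 3.445) / 8 = 2.301625
sigma = R_bar / d2 = 2.301625 / 2.059 = 1.1178363
Cp = (USL - LSL)/(6*sigma) = (105.8 - 98.5)/(6*1.1178363) = 1.0884
Cpu = (105.8 - 100.43)/(3*1.1178363) = 1.6013
Cpl = (100.43 - 98.5)/(3*1.1178363) = 0.5755
Cpk = min(Cpu, Cpl) = 0.5755

0.5755


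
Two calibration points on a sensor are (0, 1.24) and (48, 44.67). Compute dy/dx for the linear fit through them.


slope = (y2 - y1) / (x2 - x1)
= (44.67 - 1.24) / (48 - 0)
= 43.4300 / 48
= 0.9048

0.9048


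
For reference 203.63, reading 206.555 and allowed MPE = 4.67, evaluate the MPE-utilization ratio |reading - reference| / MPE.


e = indication - reference = 206.555 - 203.63 = 2.9250
|e| = 2.9250
ratio = |e| / MPE = 2.9250 / 4.67
ratio = 0.6263

0.6263


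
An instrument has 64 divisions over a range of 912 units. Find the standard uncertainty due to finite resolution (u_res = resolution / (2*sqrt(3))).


resolution = range / divisions
resolution = 912 / 64 = 14.25
u_res = resolution / (2*sqrt(3))
u_res = 14.25 / 3.4641016
u_res = 4.1136

4.1136


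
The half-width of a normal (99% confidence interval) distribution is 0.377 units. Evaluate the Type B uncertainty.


u_B = half_width / 2.576
u_B = 0.377 / 2.576
u_B = 0.1464

0.1464


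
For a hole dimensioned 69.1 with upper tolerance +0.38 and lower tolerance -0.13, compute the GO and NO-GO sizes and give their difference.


GO = nominal - lower_tol (smallest hole = maximum material condition)
GO = 69.1 - 0.13 = 68.97
NO-GO = nominal + upper_tol (largest hole = least material condition)
NO-GO = 69.1 + 0.38 = 69.48
spread = NO-GO - GO = 69.48 - 68.97 = 0.5100

0.5100


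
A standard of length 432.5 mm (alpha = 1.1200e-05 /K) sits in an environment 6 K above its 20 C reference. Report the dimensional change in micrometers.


dL = L * alpha * dT
= 432.5 * 1.1200e-05 * 6
= 0.0290640 mm
dL_um = 0.0290640 * 1000 = 29.0640 um

29.0640


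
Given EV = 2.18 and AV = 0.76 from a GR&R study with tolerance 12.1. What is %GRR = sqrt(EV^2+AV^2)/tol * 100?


GRR = sqrt(EV^2 + AV^2) = sqrt(2.18^2 + 0.76^2) = 2.3086793
%GRR = GRR / tol * 100 = 2.3086793 / 12.1 * 100
%GRR = 19.0800

19.0800


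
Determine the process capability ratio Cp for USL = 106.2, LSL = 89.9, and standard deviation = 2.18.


Cp = (USL - LSL) / (6 * sigma)
= (106.2 - 89.9) / (6 * 2.18)
= 16.3000 / 13.0800
= 1.2462

1.2462


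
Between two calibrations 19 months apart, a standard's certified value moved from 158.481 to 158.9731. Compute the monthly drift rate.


rate = (v2 - v1) / months
= (158.9731 - 158.481) / 19
= 0.4921 / 19
= 0.0259

0.0259


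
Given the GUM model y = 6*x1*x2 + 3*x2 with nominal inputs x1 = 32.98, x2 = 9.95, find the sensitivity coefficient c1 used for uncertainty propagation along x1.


y = 6*x1*x2 + 3*x2
dy/dx1 = 6*x2
Evaluate at x2 = 9.95: c1 = 6 * 9.95
c1 = 59.7000

59.7000


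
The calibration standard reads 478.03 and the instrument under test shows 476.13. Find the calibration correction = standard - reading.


Correction = standard - reading
= 478.03 - 476.13
= 1.9000

1.9000


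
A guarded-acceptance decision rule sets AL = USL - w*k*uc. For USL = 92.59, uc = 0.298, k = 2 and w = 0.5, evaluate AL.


U = k * uc = 2 * 0.298 = 0.596
guard band g = w * U = 0.5 * 0.596 = 0.298
AL = USL - g = 92.59 - 0.298
AL = 92.2920

92.2920


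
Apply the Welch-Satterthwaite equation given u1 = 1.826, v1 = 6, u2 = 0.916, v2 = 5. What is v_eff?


uc = sqrt(u1^2 + u2^2) = sqrt(1.826^2 + 0.916^2) = 2.0428735
v_eff = uc^4 / (u1^4/v1 + u2^4/v2)
= 2.0428735^4 / (1.826^4/6 + 0.916^4/5)
= 17.416701 / 1.9937024
v_eff = 8.7359

8.7359


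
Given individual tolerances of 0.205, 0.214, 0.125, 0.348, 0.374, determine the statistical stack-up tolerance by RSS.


RSS = sqrt(0.205^2 + 0.214^2 + 0.125^2 + 0.348^2 + 0.374^2)
= sqrt(0.364426)
= 0.6037

0.6037


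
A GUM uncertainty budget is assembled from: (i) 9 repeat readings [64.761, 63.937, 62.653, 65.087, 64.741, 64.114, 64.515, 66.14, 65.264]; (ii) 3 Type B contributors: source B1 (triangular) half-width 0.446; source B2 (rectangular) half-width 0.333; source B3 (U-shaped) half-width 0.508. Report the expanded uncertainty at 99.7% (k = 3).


mean = (64.761 + 63.937 + 62.653 + 65.087 + 64.741 + 64.114 + 64.515 + 66.14 + 65.264) / 9 = 64.57911111
s = sqrt(sum((x - mean)^2)/(n-1)) = 0.9724543
u_A = s / sqrt(n) = 0.9724543 / sqrt(9) = 0.32415143
u_B1 = 0.446 / sqrt(6) = 0.18207874
u_B2 = 0.333 / sqrt(3) = 0.19225764
u_B3 = 0.508 / sqrt(2) = 0.35921024
uc = sqrt(0.32415143^2 + 0.18207874^2 + 0.19225764^2 + 0.35921024^2) = 0.55156306
U = k * uc = 3 * 0.55156306
U = 1.6547

1.6547


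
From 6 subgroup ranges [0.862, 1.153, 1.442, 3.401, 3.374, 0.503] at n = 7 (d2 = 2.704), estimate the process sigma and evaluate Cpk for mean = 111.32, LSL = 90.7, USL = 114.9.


R_bar = (0.862 + 1.153 + 1.442 + 3.401 + 3.374 + 0.503) / 6 = 1.7891667
sigma = R_bar / d2 = 1.7891667 / 2.704 = 0.66167408
Cp = (USL - LSL)/(6*sigma) = (114.9 - 90.7)/(6*0.66167408) = 6.0956
Cpu = (114.9 - 111.32)/(3*0.66167408) = 1.8035
Cpl = (111.32 - 90.7)/(3*0.66167408) = 10.3878
Cpk = min(Cpu, Cpl) = 1.8035

1.8035


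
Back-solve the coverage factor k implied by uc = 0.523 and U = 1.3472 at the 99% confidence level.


k = U / uc
k = 1.3472 / 0.523
k = 2.576

2.576


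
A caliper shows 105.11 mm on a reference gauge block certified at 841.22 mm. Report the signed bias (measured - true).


Systematic error = measured - true
= 105.11 - 841.22
= -736.1100

-736.1100


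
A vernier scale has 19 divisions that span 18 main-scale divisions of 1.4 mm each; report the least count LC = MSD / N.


LC = MSD / n_div
= 1.4 / 19
= 0.0737

0.0737


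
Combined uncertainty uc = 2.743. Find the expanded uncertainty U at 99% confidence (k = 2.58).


U = k * uc
U = 2.58 * 2.743
U = 7.0769

7.0769


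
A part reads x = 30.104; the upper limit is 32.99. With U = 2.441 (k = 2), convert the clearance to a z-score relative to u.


u = U / k = 2.441 / 2 = 1.2205
margin = |USL - x| = |32.99 - 30.104| = 2.886
z = margin / u = 2.886 / 1.2205
z = 2.3646

2.3646


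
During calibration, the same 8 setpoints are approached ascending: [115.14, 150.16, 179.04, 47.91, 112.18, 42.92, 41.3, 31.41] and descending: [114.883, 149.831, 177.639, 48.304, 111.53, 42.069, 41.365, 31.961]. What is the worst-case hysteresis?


|115.14 - 114.883| = 0.2570
|150.16 - 149.831| = 0.3290
|179.04 - 177.639| = 1.4010
|47.91 - 48.304| = 0.3940
|112.18 - 111.53| = 0.6500
|42.92 - 42.069| = 0.8510
|41.3 - 41.365| = 0.0650
|31.41 - 31.961| = 0.5510
hysteresis = max(diffs) = 1.4010

1.4010


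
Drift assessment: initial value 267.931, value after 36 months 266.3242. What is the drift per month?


rate = (v2 - v1) / months
= (266.3242 - 267.931) / 36
= -1.6068 / 36
= -0.0446

-0.0446


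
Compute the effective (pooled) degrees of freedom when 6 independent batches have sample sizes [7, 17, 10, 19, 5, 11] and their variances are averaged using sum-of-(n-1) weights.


nu = sum_i (n_i - 1)
nu = ((7 - 1) + (17 - 1) + (10 - 1) + (19 - 1) + (5 - 1) + (11 - 1))
nu = 6 + 16 + 9 + 18 + 4 + 10
nu = 63

63


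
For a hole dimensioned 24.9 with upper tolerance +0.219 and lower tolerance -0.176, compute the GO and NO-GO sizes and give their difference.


GO = nominal - lower_tol (smallest hole = maximum material condition)
GO = 24.9 - 0.176 = 24.724
NO-GO = nominal + upper_tol (largest hole = least material condition)
NO-GO = 24.9 + 0.219 = 25.119
spread = NO-GO - GO = 25.119 - 24.724 = 0.3950

0.3950


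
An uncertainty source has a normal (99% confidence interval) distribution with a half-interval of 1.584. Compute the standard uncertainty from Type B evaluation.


u_B = half_width / 2.576
u_B = 1.584 / 2.576
u_B = 0.6149

0.6149


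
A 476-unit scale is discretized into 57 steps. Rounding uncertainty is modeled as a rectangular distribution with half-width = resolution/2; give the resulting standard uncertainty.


resolution = range / divisions
resolution = 476 / 57 = 8.3508772
u_res = resolution / (2*sqrt(3))
u_res = 8.3508772 / 3.4641016
u_res = 2.4107

2.4107


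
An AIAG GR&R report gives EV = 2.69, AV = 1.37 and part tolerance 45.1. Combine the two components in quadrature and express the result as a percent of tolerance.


GRR = sqrt(EV^2 + AV^2) = sqrt(2.69^2 + 1.37^2) = 3.0187746
%GRR = GRR / tol * 100 = 3.0187746 / 45.1 * 100
%GRR = 6.6935

6.6935


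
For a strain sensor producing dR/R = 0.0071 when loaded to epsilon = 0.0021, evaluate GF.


GF = (dR/R) / epsilon
= 0.0071 / 0.0021
= 3.3810

3.3810


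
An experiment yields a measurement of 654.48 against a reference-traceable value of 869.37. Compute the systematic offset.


Systematic error = measured - true
= 654.48 - 869.37
= -214.8900

-214.8900


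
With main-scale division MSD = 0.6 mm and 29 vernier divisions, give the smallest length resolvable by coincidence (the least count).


LC = MSD / n_div
= 0.6 / 29
= 0.0207

0.0207


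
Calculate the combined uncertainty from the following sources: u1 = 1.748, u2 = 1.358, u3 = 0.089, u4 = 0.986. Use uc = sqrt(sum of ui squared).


uc = sqrt(1.748^2 + 1.358^2 + 0.089^2 + 0.986^2)
uc = sqrt(5.879785)
uc = 2.4248

2.4248


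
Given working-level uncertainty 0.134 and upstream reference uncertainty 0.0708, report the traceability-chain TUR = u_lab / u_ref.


TUR = u_lab / u_ref
= 0.134 / 0.0708
= 1.8927

1.8927


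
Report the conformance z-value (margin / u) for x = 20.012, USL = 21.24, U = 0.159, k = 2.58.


u = U / k = 0.159 / 2.58 = 0.061627907
margin = |USL - x| = |21.24 - 20.012| = 1.228
z = margin / u = 1.228 / 0.061627907
z = 19.9260

19.9260


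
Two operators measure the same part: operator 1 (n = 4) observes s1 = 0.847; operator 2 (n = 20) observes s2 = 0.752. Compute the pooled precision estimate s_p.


s_p = sqrt(((n1-1)*s1^2 + (n2-1)*s2^2) / (n1+n2-2))
numerator = (4-1)*0.847^2 + (20-1)*0.752^2 = 2.152227 + 10.744576 = 12.896803
denominator = 4 + 20 - 2 = 22
s_p^2 = 12.896803 / 22 = 0.58621832
s_p = sqrt(0.58621832) = 0.7656

0.7656


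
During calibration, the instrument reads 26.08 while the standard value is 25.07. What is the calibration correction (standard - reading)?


Correction = standard - reading
= 25.07 - 26.08
= -1.0100

-1.0100


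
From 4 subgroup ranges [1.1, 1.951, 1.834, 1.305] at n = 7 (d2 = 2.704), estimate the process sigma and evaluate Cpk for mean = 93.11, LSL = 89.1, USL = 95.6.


R_bar = (1.1 + 1.951 + 1.834 + 1.305) / 4 = 1.5475
sigma = R_bar / d2 = 1.5475 / 2.704 = 0.5723003
Cp = (USL - LSL)/(6*sigma) = (95.6 - 89.1)/(6*0.5723003) = 1.8929
Cpu = (95.6 - 93.11)/(3*0.5723003) = 1.4503
Cpl = (93.11 - 89.1)/(3*0.5723003) = 2.3356
Cpk = min(Cpu, Cpl) = 1.4503

1.4503


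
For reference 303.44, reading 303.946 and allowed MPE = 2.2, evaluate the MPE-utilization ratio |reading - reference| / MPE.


e = indication - reference = 303.946 - 303.44 = 0.5060
|e| = 0.5060
ratio = |e| / MPE = 0.5060 / 2.2
ratio = 0.2300

0.2300


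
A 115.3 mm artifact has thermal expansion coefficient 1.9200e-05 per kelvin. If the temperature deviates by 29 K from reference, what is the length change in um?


dL = L * alpha * dT
= 115.3 * 1.9200e-05 * 29
= 0.0641990 mm
dL_um = 0.0641990 * 1000 = 64.1990 um

64.1990


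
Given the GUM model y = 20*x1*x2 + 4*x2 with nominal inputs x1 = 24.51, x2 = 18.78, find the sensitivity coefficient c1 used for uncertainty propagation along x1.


y = 20*x1*x2 + 4*x2
dy/dx1 = 20*x2
Evaluate at x2 = 18.78: c1 = 20 * 18.78
c1 = 375.6000

375.6000


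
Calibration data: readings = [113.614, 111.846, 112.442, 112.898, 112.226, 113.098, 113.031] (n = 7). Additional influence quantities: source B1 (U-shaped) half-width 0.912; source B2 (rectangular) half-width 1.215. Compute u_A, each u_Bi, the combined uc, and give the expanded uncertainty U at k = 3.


mean = (113.614 + 111.846 + 112.442 + 112.898 + 112.226 + 113.098 + 113.031) / 7 = 112.7364286
s = sqrt(sum((x - mean)^2)/(n-1)) = 0.59914268
u_A = s / sqrt(n) = 0.59914268 / sqrt(7) = 0.22645465
u_B1 = 0.912 / sqrt(2) = 0.64488138
u_B2 = 1.215 / sqrt(3) = 0.70148058
uc = sqrt(0.22645465^2 + 0.64488138^2 + 0.70148058^2) = 0.97940222
U = k * uc = 3 * 0.97940222
U = 2.9382

2.9382


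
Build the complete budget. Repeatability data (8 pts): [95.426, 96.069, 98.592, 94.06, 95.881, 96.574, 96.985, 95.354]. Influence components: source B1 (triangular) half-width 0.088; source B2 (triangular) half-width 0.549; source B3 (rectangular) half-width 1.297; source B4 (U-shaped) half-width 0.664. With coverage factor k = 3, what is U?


mean = (95.426 + 96.069 + 98.592 + 94.06 + 95.881 + 96.574 + 96.985 + 95.354) / 8 = 96.117625
s = sqrt(sum((x - mean)^2)/(n-1)) = 1.3329234
u_A = s / sqrt(n) = 1.3329234 / sqrt(8) = 0.47125959
u_B1 = 0.088 / sqrt(6) = 0.03592585
u_B2 = 0.549 / sqrt(6) = 0.22412831
u_B3 = 1.297 / sqrt(3) = 0.7488233
u_B4 = 0.664 / sqrt(2) = 0.4695189
uc = sqrt(0.47125959^2 + 0.03592585^2 + 0.22412831^2 + 0.7488233^2 + 0.4695189^2) = 1.0270317
U = k * uc = 3 * 1.0270317
U = 3.0811

3.0811
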